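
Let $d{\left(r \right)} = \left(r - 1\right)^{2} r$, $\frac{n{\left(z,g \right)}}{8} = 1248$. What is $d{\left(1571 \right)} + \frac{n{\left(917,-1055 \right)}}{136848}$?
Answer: $\frac{11040092373108}{2851} \approx 3.8724 \cdot 10^{9}$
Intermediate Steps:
$n{\left(z,g \right)} = 9984$ ($n{\left(z,g \right)} = 8 \cdot 1248 = 9984$)
$d{\left(r \right)} = r \left(-1 + r\right)^{2}$ ($d{\left(r \right)} = \left(-1 + r\right)^{2} r = r \left(-1 + r\right)^{2}$)
$d{\left(1571 \right)} + \frac{n{\left(917,-1055 \right)}}{136848} = 1571 \left(-1 + 1571\right)^{2} + \frac{9984}{136848} = 1571 \cdot 1570^{2} + 9984 \cdot \frac{1}{136848} = 1571 \cdot 2464900 + \frac{208}{2851} = 3872357900 + \frac{208}{2851} = \frac{11040092373108}{2851}$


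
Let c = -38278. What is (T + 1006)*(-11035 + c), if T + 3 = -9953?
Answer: 441351350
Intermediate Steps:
T = -9956 (T = -3 - 9953 = -9956)
(T + 1006)*(-11035 + c) = (-9956 + 1006)*(-11035 - 38278) = -8950*(-49313) = 441351350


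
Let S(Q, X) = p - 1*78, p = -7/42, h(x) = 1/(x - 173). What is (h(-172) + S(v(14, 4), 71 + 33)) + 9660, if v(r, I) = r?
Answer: 2203821/230 ≈ 9581.8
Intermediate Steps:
h(x) = 1/(-173 + x)
p = -⅙ (p = -7*1/42 = -⅙ ≈ -0.16667)
S(Q, X) = -469/6 (S(Q, X) = -⅙ - 1*78 = -⅙ - 78 = -469/6)
(h(-172) + S(v(14, 4), 71 + 33)) + 9660 = (1/(-173 - 172) - 469/6) + 9660 = (1/(-345) - 469/6) + 9660 = (-1/345 - 469/6) + 9660 = -17979/230 + 9660 = 2203821/230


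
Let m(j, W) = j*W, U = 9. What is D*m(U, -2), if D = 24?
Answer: -432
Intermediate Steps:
m(j, W) = W*j
D*m(U, -2) = 24*(-2*9) = 24*(-18) = -432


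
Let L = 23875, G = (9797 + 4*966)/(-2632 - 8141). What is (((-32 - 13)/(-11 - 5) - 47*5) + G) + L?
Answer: 214476091/9072 ≈ 23642.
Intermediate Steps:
G = -719/567 (G = (9797 + 3864)/(-10773) = 13661*(-1/10773) = -719/567 ≈ -1.2681)
(((-32 - 13)/(-11 - 5) - 47*5) + G) + L = (((-32 - 13)/(-11 - 5) - 47*5) - 719/567) + 23875 = ((-45/(-16) - 235) - 719/567) + 23875 = ((-45*(-1/16) - 235) - 719/567) + 23875 = ((45/16 - 235) - 719/567) + 23875 = (-3715/16 - 719/567) + 23875 = -2117909/9072 + 23875 = 214476091/9072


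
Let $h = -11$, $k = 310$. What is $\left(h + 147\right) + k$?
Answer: $446$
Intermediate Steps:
$\left(h + 147\right) + k = \left(-11 + 147\right) + 310 = 136 + 310 = 446$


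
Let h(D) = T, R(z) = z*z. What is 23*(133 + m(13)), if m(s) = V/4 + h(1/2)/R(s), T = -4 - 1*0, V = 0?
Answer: 516879/169 ≈ 3058.5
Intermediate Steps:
R(z) = z²
T = -4 (T = -4 + 0 = -4)
h(D) = -4
m(s) = -4/s² (m(s) = 0/4 - 4/s² = 0*(¼) - 4/s² = 0 - 4/s² = -4/s²)
23*(133 + m(13)) = 23*(133 - 4/13²) = 23*(133 - 4*1/169) = 23*(133 - 4/169) = 23*(22473/169) = 516879/169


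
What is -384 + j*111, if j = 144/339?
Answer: -38064/113 ≈ -336.85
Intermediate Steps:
j = 48/113 (j = 144*(1/339) = 48/113 ≈ 0.42478)
-384 + j*111 = -384 + (48/113)*111 = -384 + 5328/113 = -38064/113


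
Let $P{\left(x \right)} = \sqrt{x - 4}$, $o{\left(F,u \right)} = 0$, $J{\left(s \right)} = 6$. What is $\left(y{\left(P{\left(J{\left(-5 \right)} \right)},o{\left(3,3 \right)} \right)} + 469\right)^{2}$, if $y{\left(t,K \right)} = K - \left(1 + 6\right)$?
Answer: $213444$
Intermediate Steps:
$P{\left(x \right)} = \sqrt{-4 + x}$
$y{\left(t,K \right)} = -7 + K$ ($y{\left(t,K \right)} = K - 7 = -7 + K$)
$\left(y{\left(P{\left(J{\left(-5 \right)} \right)},o{\left(3,3 \right)} \right)} + 469\right)^{2} = \left(\left(-7 + 0\right) + 469\right)^{2} = \left(-7 + 469\right)^{2} = 462^{2} = 213444$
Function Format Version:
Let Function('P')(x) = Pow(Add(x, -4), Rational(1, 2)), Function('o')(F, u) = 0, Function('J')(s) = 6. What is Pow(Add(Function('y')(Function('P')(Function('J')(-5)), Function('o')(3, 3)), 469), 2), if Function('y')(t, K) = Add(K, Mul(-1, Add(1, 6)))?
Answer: 213444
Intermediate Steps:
Function('P')(x) = Pow(Add(-4, x), Rational(1, 2))
Function('y')(t, K) = Add(-7, K) (Function('y')(t, K) = Add(K, Mul(-1, 7)) = Add(K, -7) = Add(-7, K))
Pow(Add(Function('y')(Function('P')(Function('J')(-5)), Function('o')(3, 3)), 469), 2) = Pow(Add(Add(-7, 0), 469), 2) = Pow(Add(-7, 469), 2) = Pow(462, 2) = 213444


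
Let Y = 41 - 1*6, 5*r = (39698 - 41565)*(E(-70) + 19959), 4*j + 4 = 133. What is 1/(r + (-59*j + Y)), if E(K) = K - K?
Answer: -20/149091167 ≈ -1.3415e-7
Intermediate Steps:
E(K) = 0
j = 129/4 (j = -1 + (¼)*133 = -1 + 133/4 = 129/4 ≈ 32.250)
r = -37263453/5 (r = ((39698 - 41565)*(0 + 19959))/5 = (-1867*19959)/5 = (⅕)*(-37263453) = -37263453/5 ≈ -7.4527e+6)
Y = 35 (Y = 41 - 6 = 35)
1/(r + (-59*j + Y)) = 1/(-37263453/5 + (-59*129/4 + 35)) = 1/(-37263453/5 + (-7611/4 + 35)) = 1/(-37263453/5 - 7471/4) = 1/(-149091167/20) = -20/149091167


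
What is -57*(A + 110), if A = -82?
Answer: -1596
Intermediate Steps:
-57*(A + 110) = -57*(-82 + 110) = -57*28 = -1596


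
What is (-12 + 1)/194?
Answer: -11/194 ≈ -0.056701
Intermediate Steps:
(-12 + 1)/194 = -11*1/194 = -11/194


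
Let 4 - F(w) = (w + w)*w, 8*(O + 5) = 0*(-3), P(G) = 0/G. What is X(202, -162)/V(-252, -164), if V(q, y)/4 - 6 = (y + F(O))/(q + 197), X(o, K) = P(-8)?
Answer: 0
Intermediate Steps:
P(G) = 0
X(o, K) = 0
O = -5 (O = -5 + (0*(-3))/8 = -5 + (1/8)*0 = -5 + 0 = -5)
F(w) = 4 - 2*w**2 (F(w) = 4 - (w + w)*w = 4 - 2*w*w = 4 - 2*w**2)
V(q, y) = 24 + 4*(-46 + y)/(197 + q) (V(q, y) = 24 + 4*((y + (4 - 2*(-5)**2))/(q + 197)) = 24 + 4*((y + (4 - 2*25))/(197 + q)) = 24 + 4*((y + (4 - 50))/(197 + q)) = 24 + 4*((y - 46)/(197 + q)) = 24 + 4*((-46 + y)/(197 + q)) = 24 + 4*(-46 + y)/(197 + q))
X(202, -162)/V(-252, -164) = 0/((4*(1136 - 164 + 6*(-252))/(197 - 252))) = 0/((4*(1136 - 164 - 1512)/(-55))) = 0/((4*(-1/55)*(-540))) = 0/(432/11) = 0*(11/432) = 0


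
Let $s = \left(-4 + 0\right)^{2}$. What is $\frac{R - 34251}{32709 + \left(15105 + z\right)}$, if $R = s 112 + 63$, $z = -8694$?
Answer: $- \frac{8099}{9780} \approx -0.82812$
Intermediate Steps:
$s = 16$ ($s = \left(-4\right)^{2} = 16$)
$R = 1855$ ($R = 16 \cdot 112 + 63 = 1792 + 63 = 1855$)
$\frac{R - 34251}{32709 + \left(15105 + z\right)} = \frac{1855 - 34251}{32709 + \left(15105 - 8694\right)} = - \frac{32396}{32709 + 6411} = - \frac{32396}{39120} = \left(-32396\right) \frac{1}{39120} = - \frac{8099}{9780}$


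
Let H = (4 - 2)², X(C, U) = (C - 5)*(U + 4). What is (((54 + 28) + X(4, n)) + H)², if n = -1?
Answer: 6889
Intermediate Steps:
X(C, U) = (-5 + C)*(4 + U)
H = 4 (H = 2² = 4)
(((54 + 28) + X(4, n)) + H)² = (((54 + 28) + (-20 - 5*(-1) + 4*4 + 4*(-1))) + 4)² = ((82 + (-20 + 5 + 16 - 4)) + 4)² = ((82 - 3) + 4)² = (79 + 4)² = 83² = 6889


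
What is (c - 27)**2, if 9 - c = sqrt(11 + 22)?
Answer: (18 + sqrt(33))**2 ≈ 563.80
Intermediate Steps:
c = 9 - sqrt(33) (c = 9 - sqrt(11 + 22) = 9 - sqrt(33) ≈ 3.2554)
(c - 27)**2 = ((9 - sqrt(33)) - 27)**2 = (-18 - sqrt(33))**2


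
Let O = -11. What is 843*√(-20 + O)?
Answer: 843*I*√31 ≈ 4693.6*I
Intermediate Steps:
843*√(-20 + O) = 843*√(-20 - 11) = 843*√(-31) = 843*(I*√31) = 843*I*√31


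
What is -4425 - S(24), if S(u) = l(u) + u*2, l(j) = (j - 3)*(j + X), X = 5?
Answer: -5082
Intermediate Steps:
l(j) = (-3 + j)*(5 + j) (l(j) = (j - 3)*(j + 5) = (-3 + j)*(5 + j))
S(u) = -15 + u² + 4*u (S(u) = (-15 + u² + 2*u) + u*2 = (-15 + u² + 2*u) + 2*u = -15 + u² + 4*u)
-4425 - S(24) = -4425 - (-15 + 24² + 4*24) = -4425 - (-15 + 576 + 96) = -4425 - 1*657 = -4425 - 657 = -5082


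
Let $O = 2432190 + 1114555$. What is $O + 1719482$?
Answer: $5266227$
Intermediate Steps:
$O = 3546745$
$O + 1719482 = 3546745 + 1719482 = 5266227$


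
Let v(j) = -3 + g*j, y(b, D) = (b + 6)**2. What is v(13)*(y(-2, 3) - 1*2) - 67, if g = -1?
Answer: -291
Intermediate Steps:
y(b, D) = (6 + b)**2
v(j) = -3 - j
v(13)*(y(-2, 3) - 1*2) - 67 = (-3 - 1*13)*((6 - 2)**2 - 1*2) - 67 = (-3 - 13)*(4**2 - 2) - 67 = -16*(16 - 2) - 67 = -16*14 - 67 = -224 - 67 = -291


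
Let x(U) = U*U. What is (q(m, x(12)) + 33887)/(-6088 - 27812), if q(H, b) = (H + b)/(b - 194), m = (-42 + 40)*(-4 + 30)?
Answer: -847129/847500 ≈ -0.99956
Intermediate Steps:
x(U) = U**2
m = -52 (m = -2*26 = -52)
q(H, b) = (H + b)/(-194 + b)
(q(m, x(12)) + 33887)/(-6088 - 27812) = ((-52 + 12**2)/(-194 + 12**2) + 33887)/(-6088 - 27812) = ((-52 + 144)/(-194 + 144) + 33887)/(-33900) = (92/(-50) + 33887)*(-1/33900) = (-1/50*92 + 33887)*(-1/33900) = (-46/25 + 33887)*(-1/33900) = (847129/25)*(-1/33900) = -847129/847500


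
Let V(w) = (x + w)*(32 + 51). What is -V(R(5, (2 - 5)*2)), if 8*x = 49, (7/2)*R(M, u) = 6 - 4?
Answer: -31125/56 ≈ -555.80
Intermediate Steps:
R(M, u) = 4/7 (R(M, u) = 2*(6 - 4)/7 = (2/7)*2 = 4/7)
x = 49/8 (x = (⅛)*49 = 49/8 ≈ 6.1250)
V(w) = 4067/8 + 83*w (V(w) = (49/8 + w)*(32 + 51) = (49/8 + w)*83 = 4067/8 + 83*w)
-V(R(5, (2 - 5)*2)) = -(4067/8 + 83*(4/7)) = -(4067/8 + 332/7) = -1*31125/56 = -31125/56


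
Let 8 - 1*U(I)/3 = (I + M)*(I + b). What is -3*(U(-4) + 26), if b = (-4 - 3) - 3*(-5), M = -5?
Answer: -474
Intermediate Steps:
b = 8 (b = -7 + 15 = 8)
U(I) = 24 - 3*(-5 + I)*(8 + I) (U(I) = 24 - 3*(I - 5)*(I + 8) = 24 - 3*(-5 + I)*(8 + I))
-3*(U(-4) + 26) = -3*((144 - 9*(-4) - 3*(-4)²) + 26) = -3*((144 + 36 - 3*16) + 26) = -3*((144 + 36 - 48) + 26) = -3*(132 + 26) = -3*158 = -474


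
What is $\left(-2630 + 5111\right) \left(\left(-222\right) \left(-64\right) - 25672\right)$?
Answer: $-28442184$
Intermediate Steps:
$\left(-2630 + 5111\right) \left(\left(-222\right) \left(-64\right) - 25672\right) = 2481 \left(14208 - 25672\right) = 2481 \left(-11464\right) = -28442184$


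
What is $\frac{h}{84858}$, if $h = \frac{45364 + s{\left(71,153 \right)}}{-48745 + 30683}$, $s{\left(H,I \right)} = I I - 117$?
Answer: $- \frac{17164}{383176299} \approx -4.4794 \cdot 10^{-5}$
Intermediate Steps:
$s{\left(H,I \right)} = -117 + I^{2}$ ($s{\left(H,I \right)} = I^{2} - 117 = -117 + I^{2}$)
$h = - \frac{34328}{9031}$ ($h = \frac{45364 - \left(117 - 153^{2}\right)}{-48745 + 30683} = \frac{45364 + \left(-117 + 23409\right)}{-18062} = \left(45364 + 23292\right) \left(- \frac{1}{18062}\right) = 68656 \left(- \frac{1}{18062}\right) = - \frac{34328}{9031} \approx -3.8011$)
$\frac{h}{84858} = - \frac{34328}{9031 \cdot 84858} = \left(- \frac{34328}{9031}\right) \frac{1}{84858} = - \frac{17164}{383176299}$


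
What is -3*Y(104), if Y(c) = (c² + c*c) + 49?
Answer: -65043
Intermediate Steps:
Y(c) = 49 + 2*c² (Y(c) = (c² + c²) + 49 = 2*c² + 49 = 49 + 2*c²)
-3*Y(104) = -3*(49 + 2*104²) = -3*(49 + 2*10816) = -3*(49 + 21632) = -3*21681 = -65043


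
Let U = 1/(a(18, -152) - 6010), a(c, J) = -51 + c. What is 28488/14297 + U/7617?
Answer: 1311289264831/658084204707 ≈ 1.9926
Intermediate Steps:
U = -1/6043 (U = 1/((-51 + 18) - 6010) = 1/(-33 - 6010) = 1/(-6043) = -1/6043 ≈ -0.00016548)
28488/14297 + U/7617 = 28488/14297 - 1/6043/7617 = 28488*(1/14297) - 1/6043*1/7617 = 28488/14297 - 1/46029531 = 1311289264831/658084204707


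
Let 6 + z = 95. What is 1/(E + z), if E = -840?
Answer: -1/751 ≈ -0.0013316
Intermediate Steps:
z = 89 (z = -6 + 95 = 89)
1/(E + z) = 1/(-840 + 89) = 1/(-751) = -1/751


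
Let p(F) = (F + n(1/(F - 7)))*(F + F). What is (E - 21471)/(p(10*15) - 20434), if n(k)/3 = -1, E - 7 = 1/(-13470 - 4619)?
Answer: -388262297/428094274 ≈ -0.90695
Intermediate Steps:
E = 126622/18089 (E = 7 + 1/(-13470 - 4619) = 7 + 1/(-18089) = 7 - 1/18089 = 126622/18089 ≈ 6.9999)
n(k) = -3 (n(k) = 3*(-1) = -3)
p(F) = 2*F*(-3 + F) (p(F) = (F - 3)*(F + F) = (-3 + F)*(2*F) = 2*F*(-3 + F))
(E - 21471)/(p(10*15) - 20434) = (126622/18089 - 21471)/(2*(10*15)*(-3 + 10*15) - 20434) = -388262297/(18089*(2*150*(-3 + 150) - 20434)) = -388262297/(18089*(2*150*147 - 20434)) = -388262297/(18089*(44100 - 20434)) = -388262297/18089/23666 = -388262297/18089*1/23666 = -388262297/428094274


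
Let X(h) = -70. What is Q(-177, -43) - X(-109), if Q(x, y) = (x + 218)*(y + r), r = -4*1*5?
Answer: -2513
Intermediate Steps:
r = -20 (r = -4*5 = -20)
Q(x, y) = (-20 + y)*(218 + x) (Q(x, y) = (x + 218)*(y - 20) = (218 + x)*(-20 + y) = (-20 + y)*(218 + x))
Q(-177, -43) - X(-109) = (-4360 - 20*(-177) + 218*(-43) - 177*(-43)) - 1*(-70) = (-4360 + 3540 - 9374 + 7611) + 70 = -2583 + 70 = -2513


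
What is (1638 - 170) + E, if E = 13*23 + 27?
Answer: 1794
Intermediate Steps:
E = 326 (E = 299 + 27 = 326)
(1638 - 170) + E = (1638 - 170) + 326 = 1468 + 326 = 1794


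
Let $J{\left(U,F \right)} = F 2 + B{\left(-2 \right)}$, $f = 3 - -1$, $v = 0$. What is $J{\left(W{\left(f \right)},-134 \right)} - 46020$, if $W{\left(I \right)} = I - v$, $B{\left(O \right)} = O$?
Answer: $-46290$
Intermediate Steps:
$f = 4$ ($f = 3 + 1 = 4$)
$W{\left(I \right)} = I$ ($W{\left(I \right)} = I - 0 = I + 0 = I$)
$J{\left(U,F \right)} = -2 + 2 F$ ($J{\left(U,F \right)} = F 2 - 2 = 2 F - 2 = -2 + 2 F$)
$J{\left(W{\left(f \right)},-134 \right)} - 46020 = \left(-2 + 2 \left(-134\right)\right) - 46020 = \left(-2 - 268\right) - 46020 = -270 - 46020 = -46290$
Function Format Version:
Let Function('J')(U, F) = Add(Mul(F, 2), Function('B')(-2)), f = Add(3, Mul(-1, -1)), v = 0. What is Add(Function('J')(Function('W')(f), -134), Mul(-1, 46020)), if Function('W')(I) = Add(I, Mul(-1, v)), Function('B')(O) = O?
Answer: -46290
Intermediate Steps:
f = 4 (f = Add(3, 1) = 4)
Function('W')(I) = I (Function('W')(I) = Add(I, Mul(-1, 0)) = Add(I, 0) = I)
Function('J')(U, F) = Add(-2, Mul(2, F)) (Function('J')(U, F) = Add(Mul(F, 2), -2) = Add(Mul(2, F), -2) = Add(-2, Mul(2, F)))
Add(Function('J')(Function('W')(f), -134), Mul(-1, 46020)) = Add(Add(-2, Mul(2, -134)), Mul(-1, 46020)) = Add(Add(-2, -268), -46020) = Add(-270, -46020) = -46290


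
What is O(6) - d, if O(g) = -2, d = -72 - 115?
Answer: 185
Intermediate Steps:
d = -187
O(6) - d = -2 - 1*(-187) = -2 + 187 = 185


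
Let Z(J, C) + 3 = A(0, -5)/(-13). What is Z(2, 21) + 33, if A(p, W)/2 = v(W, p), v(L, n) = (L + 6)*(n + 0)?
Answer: 30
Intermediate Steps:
v(L, n) = n*(6 + L) (v(L, n) = (6 + L)*n = n*(6 + L))
A(p, W) = 2*p*(6 + W) (A(p, W) = 2*(p*(6 + W)) = 2*p*(6 + W))
Z(J, C) = -3 (Z(J, C) = -3 + (2*0*(6 - 5))/(-13) = -3 + (2*0*1)*(-1/13) = -3 + 0*(-1/13) = -3 + 0 = -3)
Z(2, 21) + 33 = -3 + 33 = 30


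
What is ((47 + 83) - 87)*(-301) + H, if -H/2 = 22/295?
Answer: -3818229/295 ≈ -12943.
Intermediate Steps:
H = -44/295 ≈ -0.14915
((47 + 83) - 87)*(-301) + H = ((47 + 83) - 87)*(-301) - 44/295 = (130 - 87)*(-301) - 44/295 = 43*(-301) - 44/295 = -12943 - 44/295 = -3818229/295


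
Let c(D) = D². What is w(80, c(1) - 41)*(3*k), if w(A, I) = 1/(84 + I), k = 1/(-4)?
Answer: -3/176 ≈ -0.017045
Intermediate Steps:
k = -¼ ≈ -0.25000
w(80, c(1) - 41)*(3*k) = (3*(-¼))/(84 + (1² - 41)) = -¾/(84 + (1 - 41)) = -¾/(84 - 40) = -¾/44 = (1/44)*(-¾) = -3/176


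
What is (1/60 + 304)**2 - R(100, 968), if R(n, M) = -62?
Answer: 332957281/3600 ≈ 92488.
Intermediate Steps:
(1/60 + 304)**2 - R(100, 968) = (1/60 + 304)**2 - 1*(-62) = (1/60 + 304)**2 + 62 = (18241/60)**2 + 62 = 332734081/3600 + 62 = 332957281/3600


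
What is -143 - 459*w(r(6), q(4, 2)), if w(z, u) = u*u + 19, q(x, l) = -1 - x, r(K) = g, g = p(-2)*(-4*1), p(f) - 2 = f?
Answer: -20339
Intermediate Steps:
p(f) = 2 + f
g = 0 (g = (2 - 2)*(-4*1) = 0*(-4) = 0)
r(K) = 0
w(z, u) = 19 + u² (w(z, u) = u² + 19 = 19 + u²)
-143 - 459*w(r(6), q(4, 2)) = -143 - 459*(19 + (-1 - 1*4)²) = -143 - 459*(19 + (-1 - 4)²) = -143 - 459*(19 + (-5)²) = -143 - 459*(19 + 25) = -143 - 459*44 = -143 - 20196 = -20339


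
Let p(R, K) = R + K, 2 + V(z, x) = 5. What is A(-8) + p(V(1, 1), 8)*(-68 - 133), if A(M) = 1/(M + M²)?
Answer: -123815/56 ≈ -2211.0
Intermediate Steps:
V(z, x) = 3 (V(z, x) = -2 + 5 = 3)
p(R, K) = K + R
A(-8) + p(V(1, 1), 8)*(-68 - 133) = 1/((-8)*(1 - 8)) + (8 + 3)*(-68 - 133) = -⅛/(-7) + 11*(-201) = -⅛*(-⅐) - 2211 = 1/56 - 2211 = -123815/56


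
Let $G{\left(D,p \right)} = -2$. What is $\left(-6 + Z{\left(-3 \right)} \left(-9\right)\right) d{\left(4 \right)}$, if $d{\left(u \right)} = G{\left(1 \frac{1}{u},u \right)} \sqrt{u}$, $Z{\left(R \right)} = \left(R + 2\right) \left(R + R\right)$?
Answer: $240$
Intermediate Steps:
$Z{\left(R \right)} = 2 R \left(2 + R\right)$ ($Z{\left(R \right)} = \left(2 + R\right) 2 R = 2 R \left(2 + R\right)$)
$d{\left(u \right)} = - 2 \sqrt{u}$
$\left(-6 + Z{\left(-3 \right)} \left(-9\right)\right) d{\left(4 \right)} = \left(-6 + 2 \left(-3\right) \left(2 - 3\right) \left(-9\right)\right) \left(- 2 \sqrt{4}\right) = \left(-6 + 2 \left(-3\right) \left(-1\right) \left(-9\right)\right) \left(\left(-2\right) 2\right) = \left(-6 + 6 \left(-9\right)\right) \left(-4\right) = \left(-6 - 54\right) \left(-4\right) = \left(-60\right) \left(-4\right) = 240$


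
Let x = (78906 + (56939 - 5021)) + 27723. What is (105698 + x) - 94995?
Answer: 169250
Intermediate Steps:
x = 158547 (x = (78906 + 51918) + 27723 = 130824 + 27723 = 158547)
(105698 + x) - 94995 = (105698 + 158547) - 94995 = 264245 - 94995 = 169250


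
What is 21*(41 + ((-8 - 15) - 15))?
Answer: 63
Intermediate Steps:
21*(41 + ((-8 - 15) - 15)) = 21*(41 + (-23 - 15)) = 21*(41 - 38) = 21*3 = 63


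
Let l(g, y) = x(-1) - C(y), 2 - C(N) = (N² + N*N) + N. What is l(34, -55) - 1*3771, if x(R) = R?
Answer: 2221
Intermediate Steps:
C(N) = 2 - N - 2*N² (C(N) = 2 - ((N² + N*N) + N) = 2 - ((N² + N²) + N) = 2 - (2*N² + N) = 2 - (N + 2*N²) = 2 + (-N - 2*N²) = 2 - N - 2*N²)
l(g, y) = -3 + y + 2*y² (l(g, y) = -1 - (2 - y - 2*y²) = -1 + (-2 + y + 2*y²) = -3 + y + 2*y²)
l(34, -55) - 1*3771 = (-3 - 55 + 2*(-55)²) - 1*3771 = (-3 - 55 + 2*3025) - 3771 = (-3 - 55 + 6050) - 3771 = 5992 - 3771 = 2221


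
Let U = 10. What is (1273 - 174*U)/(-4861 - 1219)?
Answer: 467/6080 ≈ 0.076809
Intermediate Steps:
(1273 - 174*U)/(-4861 - 1219) = (1273 - 174*10)/(-4861 - 1219) = (1273 - 1740)/(-6080) = -467*(-1/6080) = 467/6080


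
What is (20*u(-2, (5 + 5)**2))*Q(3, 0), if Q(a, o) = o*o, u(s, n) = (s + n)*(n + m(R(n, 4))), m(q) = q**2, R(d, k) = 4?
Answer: 0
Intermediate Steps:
u(s, n) = (16 + n)*(n + s) (u(s, n) = (s + n)*(n + 4**2) = (n + s)*(n + 16) = (n + s)*(16 + n) = (16 + n)*(n + s))
Q(a, o) = o**2
(20*u(-2, (5 + 5)**2))*Q(3, 0) = (20*(((5 + 5)**2)**2 + 16*(5 + 5)**2 + 16*(-2) + (5 + 5)**2*(-2)))*0**2 = (20*((10**2)**2 + 16*10**2 - 32 + 10**2*(-2)))*0 = (20*(100**2 + 16*100 - 32 + 100*(-2)))*0 = (20*(10000 + 1600 - 32 - 200))*0 = (20*11368)*0 = 227360*0 = 0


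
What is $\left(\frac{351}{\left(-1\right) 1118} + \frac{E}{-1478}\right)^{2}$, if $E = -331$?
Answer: $\frac{8179600}{1009777729} \approx 0.0081004$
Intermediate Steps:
$\left(\frac{351}{\left(-1\right) 1118} + \frac{E}{-1478}\right)^{2} = \left(\frac{351}{\left(-1\right) 1118} - \frac{331}{-1478}\right)^{2} = \left(\frac{351}{-1118} - - \frac{331}{1478}\right)^{2} = \left(351 \left(- \frac{1}{1118}\right) + \frac{331}{1478}\right)^{2} = \left(- \frac{27}{86} + \frac{331}{1478}\right)^{2} = \left(- \frac{2860}{31777}\right)^{2} = \frac{8179600}{1009777729}$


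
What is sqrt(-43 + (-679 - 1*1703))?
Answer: 5*I*sqrt(97) ≈ 49.244*I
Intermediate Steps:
sqrt(-43 + (-679 - 1*1703)) = sqrt(-43 + (-679 - 1703)) = sqrt(-43 - 2382) = sqrt(-2425) = 5*I*sqrt(97)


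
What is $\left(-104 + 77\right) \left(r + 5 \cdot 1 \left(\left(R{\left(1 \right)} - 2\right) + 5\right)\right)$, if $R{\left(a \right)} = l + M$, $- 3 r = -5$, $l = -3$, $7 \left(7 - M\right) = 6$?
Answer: $- \frac{6120}{7} \approx -874.29$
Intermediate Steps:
$M = \frac{43}{7}$ ($M = 7 - \frac{6}{7} = \frac{43}{7} \approx 6.1429$)
$r = \frac{5}{3}$ ($r = \left(- \frac{1}{3}\right) \left(-5\right) = \frac{5}{3} \approx 1.6667$)
$R{\left(a \right)} = \frac{22}{7}$ ($R{\left(a \right)} = -3 + \frac{43}{7} = \frac{22}{7}$)
$\left(-104 + 77\right) \left(r + 5 \cdot 1 \left(\left(R{\left(1 \right)} - 2\right) + 5\right)\right) = \left(-104 + 77\right) \left(\frac{5}{3} + 5 \cdot 1 \left(\left(\frac{22}{7} - 2\right) + 5\right)\right) = - 27 \left(\frac{5}{3} + 5 \cdot 1 \left(\frac{8}{7} + 5\right)\right) = - 27 \left(\frac{5}{3} + 5 \cdot 1 \cdot \frac{43}{7}\right) = - 27 \left(\frac{5}{3} + 5 \cdot \frac{43}{7}\right) = - 27 \left(\frac{5}{3} + \frac{215}{7}\right) = \left(-27\right) \frac{680}{21} = - \frac{6120}{7}$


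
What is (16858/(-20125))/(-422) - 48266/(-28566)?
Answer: 4460789534/2636998875 ≈ 1.6916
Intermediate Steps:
(16858/(-20125))/(-422) - 48266/(-28566) = (16858*(-1/20125))*(-1/422) - 48266*(-1/28566) = -16858/20125*(-1/422) + 24133/14283 = 8429/4246375 + 24133/14283 = 4460789534/2636998875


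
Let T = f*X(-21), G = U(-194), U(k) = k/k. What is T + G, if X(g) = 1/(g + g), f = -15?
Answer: 19/14 ≈ 1.3571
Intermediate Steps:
U(k) = 1
G = 1
X(g) = 1/(2*g)
T = 5/14 (T = -15/(2*(-21)) = -15*(-1)/(2*21) = -15*(-1/42) = 5/14 ≈ 0.35714)
T + G = 5/14 + 1 = 19/14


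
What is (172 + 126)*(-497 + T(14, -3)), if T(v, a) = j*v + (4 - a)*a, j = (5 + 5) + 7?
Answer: -83440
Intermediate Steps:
j = 17 (j = 10 + 7 = 17)
T(v, a) = 17*v + a*(4 - a) (T(v, a) = 17*v + (4 - a)*a = 17*v + a*(4 - a))
(172 + 126)*(-497 + T(14, -3)) = (172 + 126)*(-497 + (-1*(-3)**2 + 4*(-3) + 17*14)) = 298*(-497 + (-1*9 - 12 + 238)) = 298*(-497 + (-9 - 12 + 238)) = 298*(-497 + 217) = 298*(-280) = -83440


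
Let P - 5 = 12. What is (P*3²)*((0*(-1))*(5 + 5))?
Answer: 0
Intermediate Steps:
P = 17 (P = 5 + 12 = 17)
(P*3²)*((0*(-1))*(5 + 5)) = (17*3²)*((0*(-1))*(5 + 5)) = (17*9)*(0*10) = 153*0 = 0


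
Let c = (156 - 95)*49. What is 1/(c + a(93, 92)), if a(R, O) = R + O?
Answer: 1/3174 ≈ 0.00031506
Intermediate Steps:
a(R, O) = O + R
c = 2989 (c = 61*49 = 2989)
1/(c + a(93, 92)) = 1/(2989 + (92 + 93)) = 1/(2989 + 185) = 1/3174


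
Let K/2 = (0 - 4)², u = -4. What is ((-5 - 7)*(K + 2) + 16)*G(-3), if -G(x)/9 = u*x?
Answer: 42336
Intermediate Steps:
G(x) = 36*x (G(x) = -(-36)*x = 36*x)
K = 32 (K = 2*(0 - 4)² = 2*(-4)² = 2*16 = 32)
((-5 - 7)*(K + 2) + 16)*G(-3) = ((-5 - 7)*(32 + 2) + 16)*(36*(-3)) = (-12*34 + 16)*(-108) = (-408 + 16)*(-108) = -392*(-108) = 42336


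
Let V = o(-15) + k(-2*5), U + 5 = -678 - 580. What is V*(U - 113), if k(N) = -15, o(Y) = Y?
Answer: 41280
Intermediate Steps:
U = -1263 (U = -5 + (-678 - 580) = -5 - 1258 = -1263)
V = -30 (V = -15 - 15 = -30)
V*(U - 113) = -30*(-1263 - 113) = -30*(-1376) = 41280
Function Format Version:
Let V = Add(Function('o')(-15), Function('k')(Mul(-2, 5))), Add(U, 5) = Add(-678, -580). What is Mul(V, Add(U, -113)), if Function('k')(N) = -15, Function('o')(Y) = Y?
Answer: 41280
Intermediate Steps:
U = -1263 (U = Add(-5, Add(-678, -580)) = Add(-5, -1258) = -1263)
V = -30 (V = Add(-15, -15) = -30)
Mul(V, Add(U, -113)) = Mul(-30, Add(-1263, -113)) = Mul(-30, -1376) = 41280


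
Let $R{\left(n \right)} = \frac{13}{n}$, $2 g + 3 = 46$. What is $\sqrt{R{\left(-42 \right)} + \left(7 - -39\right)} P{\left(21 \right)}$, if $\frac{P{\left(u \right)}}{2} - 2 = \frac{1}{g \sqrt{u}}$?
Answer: $\frac{2 \sqrt{80598} \left(903 + \sqrt{21}\right)}{18963} \approx 27.175$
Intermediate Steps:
$g = \frac{43}{2}$ ($g = - \frac{3}{2} + \frac{1}{2} \cdot 46 = - \frac{3}{2} + 23 = \frac{43}{2} \approx 21.5$)
$P{\left(u \right)} = 4 + \frac{4}{43 \sqrt{u}}$ ($P{\left(u \right)} = 4 + \frac{2}{\frac{43}{2} \sqrt{u}} = 4 + 2 \frac{2}{43 \sqrt{u}} = 4 + \frac{4}{43 \sqrt{u}}$)
$\sqrt{R{\left(-42 \right)} + \left(7 - -39\right)} P{\left(21 \right)} = \sqrt{\frac{13}{-42} + \left(7 - -39\right)} \left(4 + \frac{4}{43 \sqrt{21}}\right) = \sqrt{13 \left(- \frac{1}{42}\right) + \left(7 + 39\right)} \left(4 + \frac{4 \frac{\sqrt{21}}{21}}{43}\right) = \sqrt{- \frac{13}{42} + 46} \left(4 + \frac{4 \sqrt{21}}{903}\right) = \sqrt{\frac{1919}{42}} \left(4 + \frac{4 \sqrt{21}}{903}\right) = \frac{\sqrt{80598}}{42} \left(4 + \frac{4 \sqrt{21}}{903}\right) = \frac{\sqrt{80598} \left(4 + \frac{4 \sqrt{21}}{903}\right)}{42}$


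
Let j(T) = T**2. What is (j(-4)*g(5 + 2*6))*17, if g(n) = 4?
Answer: 1088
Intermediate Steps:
(j(-4)*g(5 + 2*6))*17 = ((-4)**2*4)*17 = (16*4)*17 = 64*17 = 1088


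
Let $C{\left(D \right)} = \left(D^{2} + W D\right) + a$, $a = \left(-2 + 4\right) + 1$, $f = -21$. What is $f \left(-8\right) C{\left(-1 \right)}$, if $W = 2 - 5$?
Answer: $1176$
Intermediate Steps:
$a = 3$ ($a = 2 + 1 = 3$)
$W = -3$ ($W = 2 - 5 = -3$)
$C{\left(D \right)} = 3 + D^{2} - 3 D$ ($C{\left(D \right)} = \left(D^{2} - 3 D\right) + 3 = 3 + D^{2} - 3 D$)
$f \left(-8\right) C{\left(-1 \right)} = \left(-21\right) \left(-8\right) \left(3 + \left(-1\right)^{2} - -3\right) = 168 \left(3 + 1 + 3\right) = 168 \cdot 7 = 1176$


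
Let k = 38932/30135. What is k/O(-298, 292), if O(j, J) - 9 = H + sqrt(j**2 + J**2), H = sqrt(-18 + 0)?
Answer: 38932/(30135*(9 + 2*sqrt(43517) + 3*I*sqrt(2))) ≈ 0.0030308 - 3.017e-5*I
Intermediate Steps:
H = 3*I*sqrt(2) (H = sqrt(-18) = 3*I*sqrt(2) ≈ 4.2426*I)
O(j, J) = 9 + sqrt(J**2 + j**2) + 3*I*sqrt(2) (O(j, J) = 9 + (3*I*sqrt(2) + sqrt(j**2 + J**2)) = 9 + (3*I*sqrt(2) + sqrt(J**2 + j**2)) = 9 + (sqrt(J**2 + j**2) + 3*I*sqrt(2)) = 9 + sqrt(J**2 + j**2) + 3*I*sqrt(2))
k = 38932/30135 (k = 38932*(1/30135) = 38932/30135 ≈ 1.2919)
k/O(-298, 292) = 38932/(30135*(9 + sqrt(292**2 + (-298)**2) + 3*I*sqrt(2))) = 38932/(30135*(9 + sqrt(85264 + 88804) + 3*I*sqrt(2))) = 38932/(30135*(9 + sqrt(174068) + 3*I*sqrt(2))) = 38932/(30135*(9 + 2*sqrt(43517) + 3*I*sqrt(2)))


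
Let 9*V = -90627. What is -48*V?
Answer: 483344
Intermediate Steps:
V = -30209/3 (V = (⅑)*(-90627) = -30209/3 ≈ -10070.)
-48*V = -48*(-30209/3) = 483344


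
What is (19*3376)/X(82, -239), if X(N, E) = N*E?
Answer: -32072/9799 ≈ -3.2730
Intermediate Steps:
X(N, E) = E*N
(19*3376)/X(82, -239) = (19*3376)/((-239*82)) = 64144/(-19598) = 64144*(-1/19598) = -32072/9799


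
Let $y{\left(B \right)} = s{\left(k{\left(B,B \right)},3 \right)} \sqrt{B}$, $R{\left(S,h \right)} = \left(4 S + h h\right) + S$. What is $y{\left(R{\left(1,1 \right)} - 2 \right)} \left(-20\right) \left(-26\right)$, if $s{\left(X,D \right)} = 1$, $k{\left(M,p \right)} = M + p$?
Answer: $1040$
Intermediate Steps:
$R{\left(S,h \right)} = h^{2} + 5 S$ ($R{\left(S,h \right)} = \left(4 S + h^{2}\right) + S = \left(h^{2} + 4 S\right) + S = h^{2} + 5 S$)
$y{\left(B \right)} = \sqrt{B}$ ($y{\left(B \right)} = 1 \sqrt{B} = \sqrt{B}$)
$y{\left(R{\left(1,1 \right)} - 2 \right)} \left(-20\right) \left(-26\right) = \sqrt{\left(1^{2} + 5 \cdot 1\right) - 2} \left(-20\right) \left(-26\right) = \sqrt{\left(1 + 5\right) - 2} \left(-20\right) \left(-26\right) = \sqrt{6 - 2} \left(-20\right) \left(-26\right) = \sqrt{4} \left(-20\right) \left(-26\right) = 2 \left(-20\right) \left(-26\right) = \left(-40\right) \left(-26\right) = 1040$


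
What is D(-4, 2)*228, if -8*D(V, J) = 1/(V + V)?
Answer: 57/16 ≈ 3.5625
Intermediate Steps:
D(V, J) = -1/(16*V) (D(V, J) = -1/(8*(V + V)) = -1/(2*V)/8 = -1/(16*V))
D(-4, 2)*228 = -1/16/(-4)*228 = -1/16*(-1/4)*228 = (1/64)*228 = 57/16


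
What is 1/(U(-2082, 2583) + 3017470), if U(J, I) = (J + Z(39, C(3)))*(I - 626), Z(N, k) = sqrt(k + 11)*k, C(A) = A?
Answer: -528502/558387447521 - 5871*sqrt(14)/1116774895042 ≈ -9.6615e-7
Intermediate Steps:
Z(N, k) = k*sqrt(11 + k) (Z(N, k) = sqrt(11 + k)*k = k*sqrt(11 + k))
U(J, I) = (-626 + I)*(J + 3*sqrt(14)) (U(J, I) = (J + 3*sqrt(11 + 3))*(I - 626) = (J + 3*sqrt(14))*(-626 + I) = (-626 + I)*(J + 3*sqrt(14)))
1/(U(-2082, 2583) + 3017470) = 1/((-1878*sqrt(14) - 626*(-2082) + 2583*(-2082) + 3*2583*sqrt(14)) + 3017470) = 1/((-1878*sqrt(14) + 1303332 - 5377806 + 7749*sqrt(14)) + 3017470) = 1/((-4074474 + 5871*sqrt(14)) + 3017470) = 1/(-1057004 + 5871*sqrt(14))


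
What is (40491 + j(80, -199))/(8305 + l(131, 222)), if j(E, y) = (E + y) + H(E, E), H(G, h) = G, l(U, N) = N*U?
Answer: 40452/37387 ≈ 1.0820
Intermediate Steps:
j(E, y) = y + 2*E (j(E, y) = (E + y) + E = y + 2*E)
(40491 + j(80, -199))/(8305 + l(131, 222)) = (40491 + (-199 + 2*80))/(8305 + 222*131) = (40491 + (-199 + 160))/(8305 + 29082) = (40491 - 39)/37387 = 40452*(1/37387) = 40452/37387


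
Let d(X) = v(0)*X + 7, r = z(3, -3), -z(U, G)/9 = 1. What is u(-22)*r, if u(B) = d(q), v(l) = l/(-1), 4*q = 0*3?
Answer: -63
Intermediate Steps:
q = 0 (q = (0*3)/4 = (1/4)*0 = 0)
z(U, G) = -9 (z(U, G) = -9*1 = -9)
r = -9
v(l) = -l (v(l) = l*(-1) = -l)
d(X) = 7 (d(X) = (-1*0)*X + 7 = 0*X + 7 = 0 + 7 = 7)
u(B) = 7
u(-22)*r = 7*(-9) = -63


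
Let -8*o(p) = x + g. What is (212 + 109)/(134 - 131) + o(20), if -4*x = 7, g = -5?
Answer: 3451/32 ≈ 107.84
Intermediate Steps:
x = -7/4 (x = -1/4*7 = -7/4 ≈ -1.7500)
o(p) = 27/32 (o(p) = -(-7/4 - 5)/8 = -1/8*(-27/4) = 27/32)
(212 + 109)/(134 - 131) + o(20) = (212 + 109)/(134 - 131) + 27/32 = 321/3 + 27/32 = 321*(1/3) + 27/32 = 107 + 27/32 = 3451/32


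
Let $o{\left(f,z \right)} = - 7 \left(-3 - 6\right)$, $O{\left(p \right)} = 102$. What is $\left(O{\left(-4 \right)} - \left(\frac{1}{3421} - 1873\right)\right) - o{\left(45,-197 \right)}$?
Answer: $\frac{6540951}{3421} \approx 1912.0$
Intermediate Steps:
$o{\left(f,z \right)} = 63$ ($o{\left(f,z \right)} = \left(-7\right) \left(-9\right) = 63$)
$\left(O{\left(-4 \right)} - \left(\frac{1}{3421} - 1873\right)\right) - o{\left(45,-197 \right)} = \left(102 - \left(\frac{1}{3421} - 1873\right)\right) - 63 = \left(102 - - \frac{6407532}{3421}\right) - 63 = \left(102 + \frac{6407532}{3421}\right) - 63 = \frac{6756474}{3421} - 63 = \frac{6540951}{3421}$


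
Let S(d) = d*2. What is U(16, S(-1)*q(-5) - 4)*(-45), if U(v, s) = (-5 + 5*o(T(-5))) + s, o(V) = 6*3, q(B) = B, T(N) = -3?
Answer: -4095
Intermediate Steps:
S(d) = 2*d
o(V) = 18
U(v, s) = 85 + s (U(v, s) = (-5 + 5*18) + s = (-5 + 90) + s = 85 + s)
U(16, S(-1)*q(-5) - 4)*(-45) = (85 + ((2*(-1))*(-5) - 4))*(-45) = (85 + (-2*(-5) - 4))*(-45) = (85 + (10 - 4))*(-45) = (85 + 6)*(-45) = 91*(-45) = -4095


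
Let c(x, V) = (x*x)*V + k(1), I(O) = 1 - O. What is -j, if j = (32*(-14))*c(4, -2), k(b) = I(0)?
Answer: -13888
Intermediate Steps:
k(b) = 1 (k(b) = 1 - 1*0 = 1 + 0 = 1)
c(x, V) = 1 + V*x**2 (c(x, V) = (x*x)*V + 1 = x**2*V + 1 = V*x**2 + 1 = 1 + V*x**2)
j = 13888 (j = (32*(-14))*(1 - 2*4**2) = -448*(1 - 2*16) = -448*(1 - 32) = -448*(-31) = 13888)
-j = -1*13888 = -13888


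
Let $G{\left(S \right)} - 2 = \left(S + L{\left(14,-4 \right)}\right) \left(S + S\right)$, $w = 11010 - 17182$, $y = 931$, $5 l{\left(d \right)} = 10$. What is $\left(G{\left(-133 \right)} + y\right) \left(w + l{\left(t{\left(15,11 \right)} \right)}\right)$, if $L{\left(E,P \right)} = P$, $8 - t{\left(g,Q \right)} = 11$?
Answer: $-230603750$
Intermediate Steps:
$t{\left(g,Q \right)} = -3$ ($t{\left(g,Q \right)} = 8 - 11 = -3$)
$l{\left(d \right)} = 2$ ($l{\left(d \right)} = \frac{1}{5} \cdot 10 = 2$)
$w = -6172$ ($w = 11010 - 17182 = -6172$)
$G{\left(S \right)} = 2 + 2 S \left(-4 + S\right)$ ($G{\left(S \right)} = 2 + \left(S - 4\right) \left(S + S\right) = 2 + \left(-4 + S\right) 2 S = 2 + 2 S \left(-4 + S\right)$)
$\left(G{\left(-133 \right)} + y\right) \left(w + l{\left(t{\left(15,11 \right)} \right)}\right) = \left(\left(2 - -1064 + 2 \left(-133\right)^{2}\right) + 931\right) \left(-6172 + 2\right) = \left(\left(2 + 1064 + 2 \cdot 17689\right) + 931\right) \left(-6170\right) = \left(\left(2 + 1064 + 35378\right) + 931\right) \left(-6170\right) = \left(36444 + 931\right) \left(-6170\right) = 37375 \left(-6170\right) = -230603750$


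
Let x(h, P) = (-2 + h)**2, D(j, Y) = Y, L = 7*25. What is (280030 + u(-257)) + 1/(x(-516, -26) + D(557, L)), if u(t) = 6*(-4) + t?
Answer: 75112326752/268499 ≈ 2.7975e+5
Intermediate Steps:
L = 175
u(t) = -24 + t
(280030 + u(-257)) + 1/(x(-516, -26) + D(557, L)) = (280030 + (-24 - 257)) + 1/((-2 - 516)**2 + 175) = (280030 - 281) + 1/((-518)**2 + 175) = 279749 + 1/(268324 + 175) = 279749 + 1/268499 = 75112326752/268499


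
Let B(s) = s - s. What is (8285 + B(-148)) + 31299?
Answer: 39584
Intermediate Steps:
B(s) = 0
(8285 + B(-148)) + 31299 = (8285 + 0) + 31299 = 8285 + 31299 = 39584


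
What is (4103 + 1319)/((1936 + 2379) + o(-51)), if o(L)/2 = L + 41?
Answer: 5422/4295 ≈ 1.2624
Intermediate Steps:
o(L) = 82 + 2*L (o(L) = 2*(L + 41) = 2*(41 + L) = 82 + 2*L)
(4103 + 1319)/((1936 + 2379) + o(-51)) = (4103 + 1319)/((1936 + 2379) + (82 + 2*(-51))) = 5422/(4315 + (82 - 102)) = 5422/(4315 - 20) = 5422/4295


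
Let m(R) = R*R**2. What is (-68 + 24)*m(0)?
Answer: 0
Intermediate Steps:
m(R) = R**3
(-68 + 24)*m(0) = (-68 + 24)*0**3 = -44*0 = 0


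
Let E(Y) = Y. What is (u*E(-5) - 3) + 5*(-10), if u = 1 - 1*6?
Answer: -28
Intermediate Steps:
u = -5 (u = 1 - 6 = -5)
(u*E(-5) - 3) + 5*(-10) = (-5*(-5) - 3) + 5*(-10) = (25 - 3) - 50 = 22 - 50 = -28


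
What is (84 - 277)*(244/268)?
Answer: -11773/67 ≈ -175.72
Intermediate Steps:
(84 - 277)*(244/268) = -47092/268 = -193*61/67 = -11773/67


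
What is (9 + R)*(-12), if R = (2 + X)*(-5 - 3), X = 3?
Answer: 372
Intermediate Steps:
R = -40 (R = (2 + 3)*(-5 - 3) = 5*(-8) = -40)
(9 + R)*(-12) = (9 - 40)*(-12) = -31*(-12) = 372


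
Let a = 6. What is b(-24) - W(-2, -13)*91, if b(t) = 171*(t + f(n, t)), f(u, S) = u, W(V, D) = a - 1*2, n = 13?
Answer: -2245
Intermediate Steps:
W(V, D) = 4 (W(V, D) = 6 - 1*2 = 6 - 2 = 4)
b(t) = 2223 + 171*t (b(t) = 171*(t + 13) = 171*(13 + t) = 2223 + 171*t)
b(-24) - W(-2, -13)*91 = (2223 + 171*(-24)) - 4*91 = (2223 - 4104) - 1*364 = -1881 - 364 = -2245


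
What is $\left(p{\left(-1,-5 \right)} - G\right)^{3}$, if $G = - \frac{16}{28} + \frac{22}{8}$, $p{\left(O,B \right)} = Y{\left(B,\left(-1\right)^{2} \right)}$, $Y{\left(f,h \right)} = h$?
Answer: $- \frac{35937}{21952} \approx -1.6371$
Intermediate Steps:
$p{\left(O,B \right)} = 1$ ($p{\left(O,B \right)} = \left(-1\right)^{2} = 1$)
$G = \frac{61}{28}$ ($G = \left(-16\right) \frac{1}{28} + 22 \cdot \frac{1}{8} = - \frac{4}{7} + \frac{11}{4} = \frac{61}{28} \approx 2.1786$)
$\left(p{\left(-1,-5 \right)} - G\right)^{3} = \left(1 - \frac{61}{28}\right)^{3} = \left(- \frac{33}{28}\right)^{3} = - \frac{35937}{21952}$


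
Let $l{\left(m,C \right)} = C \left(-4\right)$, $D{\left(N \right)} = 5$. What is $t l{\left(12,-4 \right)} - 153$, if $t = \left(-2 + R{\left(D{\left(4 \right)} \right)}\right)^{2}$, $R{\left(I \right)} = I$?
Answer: $-9$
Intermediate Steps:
$t = 9$ ($t = \left(-2 + 5\right)^{2} = 3^{2} = 9$)
$l{\left(m,C \right)} = - 4 C$
$t l{\left(12,-4 \right)} - 153 = 9 \left(\left(-4\right) \left(-4\right)\right) - 153 = 9 \cdot 16 - 153 = 144 - 153 = -9$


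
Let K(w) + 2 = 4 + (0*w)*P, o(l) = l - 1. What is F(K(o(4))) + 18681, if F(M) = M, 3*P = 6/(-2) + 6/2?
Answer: 18683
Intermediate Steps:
o(l) = -1 + l
P = 0 (P = (6/(-2) + 6/2)/3 = (6*(-½) + 6*(½))/3 = (-3 + 3)/3 = (⅓)*0 = 0)
K(w) = 2 (K(w) = -2 + (4 + (0*w)*0) = -2 + (4 + 0*0) = -2 + (4 + 0) = -2 + 4 = 2)
F(K(o(4))) + 18681 = 2 + 18681 = 18683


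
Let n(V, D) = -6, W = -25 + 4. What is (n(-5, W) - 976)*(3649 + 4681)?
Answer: -8180060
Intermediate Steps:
W = -21
(n(-5, W) - 976)*(3649 + 4681) = (-6 - 976)*(3649 + 4681) = -982*8330 = -8180060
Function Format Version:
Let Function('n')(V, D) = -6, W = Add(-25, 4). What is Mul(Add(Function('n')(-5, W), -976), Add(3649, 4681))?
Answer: -8180060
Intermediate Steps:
W = -21
Mul(Add(Function('n')(-5, W), -976), Add(3649, 4681)) = Mul(Add(-6, -976), Add(3649, 4681)) = Mul(-982, 8330) = -8180060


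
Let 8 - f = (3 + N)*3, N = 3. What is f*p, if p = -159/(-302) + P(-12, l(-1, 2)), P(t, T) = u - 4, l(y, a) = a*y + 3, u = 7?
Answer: -5325/151 ≈ -35.265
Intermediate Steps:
l(y, a) = 3 + a*y
f = -10 (f = 8 - (3 + 3)*3 = 8 - 6*3 = 8 - 1*18 = 8 - 18 = -10)
P(t, T) = 3 (P(t, T) = 7 - 4 = 3)
p = 1065/302 (p = -159/(-302) + 3 = -159*(-1/302) + 3 = 159/302 + 3 = 1065/302 ≈ 3.5265)
f*p = -10*1065/302 = -5325/151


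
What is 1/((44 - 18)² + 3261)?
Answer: 1/3937 ≈ 0.00025400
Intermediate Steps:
1/((44 - 18)² + 3261) = 1/(26² + 3261) = 1/(676 + 3261) = 1/3937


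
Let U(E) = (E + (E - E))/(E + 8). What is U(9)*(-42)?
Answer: -378/17 ≈ -22.235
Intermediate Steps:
U(E) = E/(8 + E) (U(E) = (E + 0)/(8 + E) = E/(8 + E))
U(9)*(-42) = (9/(8 + 9))*(-42) = (9/17)*(-42) = -378/17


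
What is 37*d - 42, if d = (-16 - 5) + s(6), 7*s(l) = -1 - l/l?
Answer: -5807/7 ≈ -829.57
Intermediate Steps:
s(l) = -2/7 (s(l) = (-1 - l/l)/7 = (-1 - 1*1)/7 = (-1 - 1)/7 = (1/7)*(-2) = -2/7)
d = -149/7 (d = (-16 - 5) - 2/7 = -21 - 2/7 = -149/7 ≈ -21.286)
37*d - 42 = 37*(-149/7) - 42 = -5513/7 - 42 = -5807/7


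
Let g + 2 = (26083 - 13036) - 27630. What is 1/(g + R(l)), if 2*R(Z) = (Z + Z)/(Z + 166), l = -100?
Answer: -33/481355 ≈ -6.8557e-5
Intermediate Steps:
R(Z) = Z/(166 + Z) (R(Z) = ((Z + Z)/(Z + 166))/2 = ((2*Z)/(166 + Z))/2 = (2*Z/(166 + Z))/2 = Z/(166 + Z))
g = -14585 (g = -2 + ((26083 - 13036) - 27630) = -2 + (13047 - 27630) = -2 - 14583 = -14585)
1/(g + R(l)) = 1/(-14585 - 100/(166 - 100)) = 1/(-14585 - 100/66) = 1/(-14585 - 100*1/66) = 1/(-14585 - 50/33) = 1/(-481355/33) = -33/481355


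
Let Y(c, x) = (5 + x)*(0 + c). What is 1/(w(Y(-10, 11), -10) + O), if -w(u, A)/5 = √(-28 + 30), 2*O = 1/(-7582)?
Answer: 15164/11497344799 - 1149734480*√2/11497344799 ≈ -0.14142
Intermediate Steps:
O = -1/15164 (O = (½)/(-7582) = (½)*(-1/7582) = -1/15164 ≈ -6.5946e-5)
Y(c, x) = c*(5 + x) (Y(c, x) = (5 + x)*c = c*(5 + x))
w(u, A) = -5*√2 (w(u, A) = -5*√(-28 + 30) = -5*√2)
1/(w(Y(-10, 11), -10) + O) = 1/(-5*√2 - 1/15164) = 1/(-1/15164 - 5*√2)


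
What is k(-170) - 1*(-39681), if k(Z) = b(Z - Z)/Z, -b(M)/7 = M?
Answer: 39681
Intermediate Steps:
b(M) = -7*M
k(Z) = 0 (k(Z) = (-7*(Z - Z))/Z = (-7*0)/Z = 0/Z = 0)
k(-170) - 1*(-39681) = 0 - 1*(-39681) = 0 + 39681 = 39681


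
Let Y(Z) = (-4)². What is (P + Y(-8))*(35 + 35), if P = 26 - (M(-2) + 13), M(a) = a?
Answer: 2170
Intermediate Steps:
P = 15 (P = 26 - (-2 + 13) = 26 - 1*11 = 26 - 11 = 15)
Y(Z) = 16
(P + Y(-8))*(35 + 35) = (15 + 16)*(35 + 35) = 31*70 = 2170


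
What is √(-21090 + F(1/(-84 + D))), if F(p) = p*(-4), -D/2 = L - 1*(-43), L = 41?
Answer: I*√9300683/21 ≈ 145.22*I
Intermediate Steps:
D = -168 (D = -2*(41 - 1*(-43)) = -2*(41 + 43) = -2*84 = -168)
F(p) = -4*p
√(-21090 + F(1/(-84 + D))) = √(-21090 - 4/(-84 - 168)) = √(-21090 - 4/(-252)) = √(-21090 - 4*(-1/252)) = √(-21090 + 1/63) = √(-1328669/63) = I*√9300683/21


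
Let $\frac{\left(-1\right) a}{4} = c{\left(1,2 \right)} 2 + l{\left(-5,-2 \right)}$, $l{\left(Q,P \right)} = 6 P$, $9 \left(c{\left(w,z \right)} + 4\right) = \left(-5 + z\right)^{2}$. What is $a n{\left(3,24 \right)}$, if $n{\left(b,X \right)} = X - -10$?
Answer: $2448$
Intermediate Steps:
$c{\left(w,z \right)} = -4 + \frac{\left(-5 + z\right)^{2}}{9}$
$n{\left(b,X \right)} = 10 + X$ ($n{\left(b,X \right)} = X + 10 = 10 + X$)
$a = 72$ ($a = - 4 \left(\left(-4 + \frac{\left(-5 + 2\right)^{2}}{9}\right) 2 + 6 \left(-2\right)\right) = - 4 \left(\left(-4 + \frac{\left(-3\right)^{2}}{9}\right) 2 - 12\right) = - 4 \left(\left(-4 + \frac{1}{9} \cdot 9\right) 2 - 12\right) = - 4 \left(\left(-4 + 1\right) 2 - 12\right) = - 4 \left(\left(-3\right) 2 - 12\right) = - 4 \left(-6 - 12\right) = \left(-4\right) \left(-18\right) = 72$)
$a n{\left(3,24 \right)} = 72 \left(10 + 24\right) = 72 \cdot 34 = 2448$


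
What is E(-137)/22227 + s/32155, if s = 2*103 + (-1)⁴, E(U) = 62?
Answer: 212729/23055135 ≈ 0.0092270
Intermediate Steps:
s = 207 (s = 206 + 1 = 207)
E(-137)/22227 + s/32155 = 62/22227 + 207/32155 = 62*(1/22227) + 207*(1/32155) = 2/717 + 207/32155 = 212729/23055135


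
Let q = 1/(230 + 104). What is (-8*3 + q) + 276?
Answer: 84169/334 ≈ 252.00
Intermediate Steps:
q = 1/334 ≈ 0.0029940
(-8*3 + q) + 276 = (-8*3 + 1/334) + 276 = (-24 + 1/334) + 276 = -8015/334 + 276 = 84169/334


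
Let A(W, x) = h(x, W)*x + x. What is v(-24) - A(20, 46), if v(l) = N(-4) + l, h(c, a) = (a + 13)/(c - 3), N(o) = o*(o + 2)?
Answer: -4184/43 ≈ -97.302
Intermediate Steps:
N(o) = o*(2 + o)
h(c, a) = (13 + a)/(-3 + c)
v(l) = 8 + l (v(l) = -4*(2 - 4) + l = -4*(-2) + l = 8 + l)
A(W, x) = x + x*(13 + W)/(-3 + x) (A(W, x) = ((13 + W)/(-3 + x))*x + x = x*(13 + W)/(-3 + x) + x = x + x*(13 + W)/(-3 + x))
v(-24) - A(20, 46) = (8 - 24) - 46*(10 + 20 + 46)/(-3 + 46) = -16 - 46*76/43 = -16 - 1*3496/43 = -16 - 3496/43 = -4184/43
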